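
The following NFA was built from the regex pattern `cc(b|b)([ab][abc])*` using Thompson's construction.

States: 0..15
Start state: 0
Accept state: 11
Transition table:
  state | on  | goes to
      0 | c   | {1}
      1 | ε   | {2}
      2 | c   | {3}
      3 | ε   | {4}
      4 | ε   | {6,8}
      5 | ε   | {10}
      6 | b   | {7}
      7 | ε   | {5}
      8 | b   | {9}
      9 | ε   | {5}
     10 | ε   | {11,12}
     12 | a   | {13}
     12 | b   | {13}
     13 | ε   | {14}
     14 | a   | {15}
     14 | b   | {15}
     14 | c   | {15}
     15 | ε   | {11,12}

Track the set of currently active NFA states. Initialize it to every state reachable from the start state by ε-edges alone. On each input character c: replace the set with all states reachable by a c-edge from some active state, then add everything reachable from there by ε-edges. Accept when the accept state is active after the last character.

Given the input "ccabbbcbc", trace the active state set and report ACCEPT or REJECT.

Answer: REJECT

Trace:
start: ε-closure({0}) = {0}
'c' @ 1: {1,2}
'c' @ 2: {3,4,6,8}
'a' @ 3: {}  — state set empty
rest 'bbbcbc' ignored (set empty)
final: {}; accept 11 not in set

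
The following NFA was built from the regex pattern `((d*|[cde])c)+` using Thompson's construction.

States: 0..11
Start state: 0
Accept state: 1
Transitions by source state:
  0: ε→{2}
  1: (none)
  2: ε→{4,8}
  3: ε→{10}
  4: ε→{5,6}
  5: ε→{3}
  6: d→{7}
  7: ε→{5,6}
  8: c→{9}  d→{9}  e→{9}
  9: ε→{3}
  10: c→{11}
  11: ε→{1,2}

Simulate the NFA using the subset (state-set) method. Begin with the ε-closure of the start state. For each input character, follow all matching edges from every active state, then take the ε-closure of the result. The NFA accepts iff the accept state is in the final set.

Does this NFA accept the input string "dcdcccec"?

S₀ = ε-closure({0}) = {0,2,3,4,5,6,8,10}
'd' @ 1: {3,5,6,7,9,10}
'c' @ 2: {1,2,3,4,5,6,8,10,11}  (accept∈set)
'd' @ 3: {3,5,6,7,9,10}
'c' @ 4: {1,2,3,4,5,6,8,10,11}  (accept∈set)
'c' @ 5: {1,2,3,4,5,6,8,9,10,11}  (accept∈set)
'c' @ 6: {1,2,3,4,5,6,8,9,10,11}  (accept∈set)
'e' @ 7: {3,9,10}
'c' @ 8: {1,2,3,4,5,6,8,10,11}  (accept∈set)
after full input: {1,2,3,4,5,6,8,10,11}  (accept=1 in)

Answer: ACCEPT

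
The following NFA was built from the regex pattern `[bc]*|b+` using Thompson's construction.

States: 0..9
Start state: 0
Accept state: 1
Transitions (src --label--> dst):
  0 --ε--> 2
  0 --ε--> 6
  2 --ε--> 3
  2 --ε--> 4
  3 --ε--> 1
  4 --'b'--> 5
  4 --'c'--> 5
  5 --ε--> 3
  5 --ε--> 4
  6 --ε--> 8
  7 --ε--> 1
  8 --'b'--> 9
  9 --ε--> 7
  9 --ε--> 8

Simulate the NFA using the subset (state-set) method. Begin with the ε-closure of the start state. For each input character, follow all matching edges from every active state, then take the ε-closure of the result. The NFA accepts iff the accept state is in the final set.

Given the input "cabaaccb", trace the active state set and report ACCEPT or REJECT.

Answer: REJECT

Trace:
start: ε-closure({0}) = {0,1,2,3,4,6,8}
'c' @ 1: {1,3,4,5}  [accepting]
'a' @ 2: {}  — dead — no transitions
rest 'baaccb' ignored (set empty)
final: {}; accept 1 not in set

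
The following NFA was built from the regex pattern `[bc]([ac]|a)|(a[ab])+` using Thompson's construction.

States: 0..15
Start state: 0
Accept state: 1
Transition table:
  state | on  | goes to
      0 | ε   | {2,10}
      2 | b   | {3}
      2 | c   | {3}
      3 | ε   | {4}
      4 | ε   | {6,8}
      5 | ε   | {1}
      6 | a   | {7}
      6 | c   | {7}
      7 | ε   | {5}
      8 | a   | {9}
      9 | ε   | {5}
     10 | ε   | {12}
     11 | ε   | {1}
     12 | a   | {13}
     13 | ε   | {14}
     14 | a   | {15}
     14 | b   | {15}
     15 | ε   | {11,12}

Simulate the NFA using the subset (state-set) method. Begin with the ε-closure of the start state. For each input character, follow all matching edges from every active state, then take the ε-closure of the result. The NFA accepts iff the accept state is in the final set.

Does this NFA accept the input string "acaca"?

initial (ε-close {0}): {0,2,10,12}
'a' @ 1: {13,14}
'c' @ 2: {}  — state set empty
rest 'aca' ignored (set empty)
after full input: {}  (accept=1 not in)

Answer: REJECT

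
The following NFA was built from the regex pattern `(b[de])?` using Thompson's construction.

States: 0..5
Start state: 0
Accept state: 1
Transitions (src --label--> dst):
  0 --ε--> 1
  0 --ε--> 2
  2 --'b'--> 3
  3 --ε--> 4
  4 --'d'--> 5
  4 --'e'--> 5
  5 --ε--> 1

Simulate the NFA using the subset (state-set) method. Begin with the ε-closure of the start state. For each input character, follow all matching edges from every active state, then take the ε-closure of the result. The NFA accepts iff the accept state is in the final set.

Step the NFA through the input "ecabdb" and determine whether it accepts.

Answer: REJECT

Derivation:
S₀ = ε-closure({0}) = {0,1,2}
'e' @ 1: {}  — no active states
rest 'cabdb' ignored (set empty)
final: {}; accept 1 not in set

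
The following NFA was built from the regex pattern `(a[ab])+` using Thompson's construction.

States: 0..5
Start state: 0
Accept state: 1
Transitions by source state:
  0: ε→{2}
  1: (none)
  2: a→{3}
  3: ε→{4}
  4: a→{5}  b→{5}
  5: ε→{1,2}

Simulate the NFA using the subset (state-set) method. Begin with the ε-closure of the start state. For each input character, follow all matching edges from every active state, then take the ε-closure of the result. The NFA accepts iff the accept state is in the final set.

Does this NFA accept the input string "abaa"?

S₀ = ε-closure({0}) = {0,2}
'a' @ 1: {3,4}
'b' @ 2: {1,2,5}  [accepting]
'a' @ 3: {3,4}
'a' @ 4: {1,2,5}  [accepting]
end set {1,2,5} — state 1 in

Answer: ACCEPT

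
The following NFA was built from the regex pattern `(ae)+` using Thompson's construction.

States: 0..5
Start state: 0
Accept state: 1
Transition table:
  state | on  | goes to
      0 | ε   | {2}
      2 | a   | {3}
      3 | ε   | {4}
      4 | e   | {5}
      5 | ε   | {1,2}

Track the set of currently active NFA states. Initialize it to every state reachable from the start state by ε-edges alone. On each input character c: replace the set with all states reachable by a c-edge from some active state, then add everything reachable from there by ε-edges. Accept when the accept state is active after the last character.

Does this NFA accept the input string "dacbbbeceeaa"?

Answer: REJECT

Derivation:
start: ε-closure({0}) = {0,2}
'd' @ 1: {}  — no active states
rest 'acbbbeceeaa' ignored (set empty)
final: {}; accept 1 not in set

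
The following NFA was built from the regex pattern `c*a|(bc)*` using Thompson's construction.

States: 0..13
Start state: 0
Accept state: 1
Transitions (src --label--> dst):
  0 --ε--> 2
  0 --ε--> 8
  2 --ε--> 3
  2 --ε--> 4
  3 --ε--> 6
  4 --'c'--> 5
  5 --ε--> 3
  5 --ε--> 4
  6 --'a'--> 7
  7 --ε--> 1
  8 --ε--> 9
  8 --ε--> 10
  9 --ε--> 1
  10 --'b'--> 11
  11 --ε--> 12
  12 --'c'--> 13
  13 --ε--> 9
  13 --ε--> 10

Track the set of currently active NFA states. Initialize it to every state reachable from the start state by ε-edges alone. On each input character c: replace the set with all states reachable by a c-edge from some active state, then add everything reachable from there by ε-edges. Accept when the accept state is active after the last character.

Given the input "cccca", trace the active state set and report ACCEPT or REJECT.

initial (ε-close {0}): {0,1,2,3,4,6,8,9,10}
'c' @ 1: {3,4,5,6}
'c' @ 2: {3,4,5,6}
'c' @ 3: {3,4,5,6}
'c' @ 4: {3,4,5,6}
'a' @ 5: {1,7}  ✓accept
end set {1,7} — state 1 in

Answer: ACCEPT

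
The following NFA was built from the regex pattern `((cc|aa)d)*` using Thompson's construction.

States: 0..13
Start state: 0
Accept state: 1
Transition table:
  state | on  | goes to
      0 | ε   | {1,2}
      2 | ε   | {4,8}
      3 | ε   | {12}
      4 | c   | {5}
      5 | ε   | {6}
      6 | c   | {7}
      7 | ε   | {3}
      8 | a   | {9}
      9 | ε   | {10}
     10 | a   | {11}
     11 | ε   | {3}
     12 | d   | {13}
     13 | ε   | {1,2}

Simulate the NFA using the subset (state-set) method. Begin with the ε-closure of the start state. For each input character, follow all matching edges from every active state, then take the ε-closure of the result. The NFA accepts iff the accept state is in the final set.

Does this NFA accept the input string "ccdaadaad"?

initial (ε-close {0}): {0,1,2,4,8}
'c' @ 1: {5,6}
'c' @ 2: {3,7,12}
'd' @ 3: {1,2,4,8,13}  [accepting]
'a' @ 4: {9,10}
'a' @ 5: {3,11,12}
'd' @ 6: {1,2,4,8,13}  [accepting]
'a' @ 7: {9,10}
'a' @ 8: {3,11,12}
'd' @ 9: {1,2,4,8,13}  [accepting]
after full input: {1,2,4,8,13}  (accept=1 in)

Answer: ACCEPT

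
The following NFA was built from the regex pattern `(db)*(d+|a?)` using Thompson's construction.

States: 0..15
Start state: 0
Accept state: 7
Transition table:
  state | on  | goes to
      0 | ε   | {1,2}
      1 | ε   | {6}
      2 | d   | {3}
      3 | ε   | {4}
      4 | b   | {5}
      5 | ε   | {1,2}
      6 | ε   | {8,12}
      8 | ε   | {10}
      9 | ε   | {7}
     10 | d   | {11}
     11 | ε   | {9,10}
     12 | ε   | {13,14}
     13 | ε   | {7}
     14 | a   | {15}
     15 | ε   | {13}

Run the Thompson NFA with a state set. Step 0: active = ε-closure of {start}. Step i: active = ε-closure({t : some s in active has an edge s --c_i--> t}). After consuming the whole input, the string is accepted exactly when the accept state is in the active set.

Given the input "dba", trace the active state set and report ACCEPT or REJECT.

Answer: ACCEPT

Steps:
initial (ε-close {0}): {0,1,2,6,7,8,10,12,13,14}
'd' @ 1: {3,4,7,9,10,11}  ✓accept
'b' @ 2: {1,2,5,6,7,8,10,12,13,14}  ✓accept
'a' @ 3: {7,13,15}  ✓accept
end set {7,13,15} — state 7 in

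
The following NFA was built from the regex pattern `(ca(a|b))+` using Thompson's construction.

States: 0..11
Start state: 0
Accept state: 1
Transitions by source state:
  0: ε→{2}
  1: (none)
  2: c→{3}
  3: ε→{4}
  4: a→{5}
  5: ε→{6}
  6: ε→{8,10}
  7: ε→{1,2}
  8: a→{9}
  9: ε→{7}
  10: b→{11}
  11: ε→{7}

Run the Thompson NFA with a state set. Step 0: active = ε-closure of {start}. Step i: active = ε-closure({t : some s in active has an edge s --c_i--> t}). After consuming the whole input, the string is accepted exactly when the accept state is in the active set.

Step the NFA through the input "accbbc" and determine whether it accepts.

Answer: REJECT

Derivation:
S₀ = ε-closure({0}) = {0,2}
'a' @ 1: {}  — dead — no transitions
rest 'ccbbc' ignored (set empty)
after full input: {}  (accept=1 not in)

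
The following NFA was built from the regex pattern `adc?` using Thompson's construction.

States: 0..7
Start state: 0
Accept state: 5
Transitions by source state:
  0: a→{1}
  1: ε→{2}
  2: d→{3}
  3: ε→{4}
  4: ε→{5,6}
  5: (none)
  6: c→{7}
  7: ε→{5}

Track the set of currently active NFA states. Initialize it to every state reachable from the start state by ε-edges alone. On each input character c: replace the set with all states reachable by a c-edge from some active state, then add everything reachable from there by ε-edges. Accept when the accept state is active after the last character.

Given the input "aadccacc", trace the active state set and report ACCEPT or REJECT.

Answer: REJECT

Derivation:
start: ε-closure({0}) = {0}
'a' @ 1: {1,2}
'a' @ 2: {}  — dead — no transitions
rest 'dccacc' ignored (set empty)
end set {} — state 5 not in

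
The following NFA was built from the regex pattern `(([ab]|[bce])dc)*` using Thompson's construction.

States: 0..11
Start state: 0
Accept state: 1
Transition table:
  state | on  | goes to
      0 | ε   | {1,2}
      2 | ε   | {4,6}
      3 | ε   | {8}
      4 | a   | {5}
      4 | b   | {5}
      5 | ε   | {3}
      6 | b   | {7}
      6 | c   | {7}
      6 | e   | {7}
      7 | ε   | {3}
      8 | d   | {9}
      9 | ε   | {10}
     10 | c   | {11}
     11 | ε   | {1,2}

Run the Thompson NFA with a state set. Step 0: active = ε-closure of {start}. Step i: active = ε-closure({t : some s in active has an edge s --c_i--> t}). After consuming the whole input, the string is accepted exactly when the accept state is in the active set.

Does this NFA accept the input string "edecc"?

S₀ = ε-closure({0}) = {0,1,2,4,6}
'e' @ 1: {3,7,8}
'd' @ 2: {9,10}
'e' @ 3: {}  — no active states
rest 'cc' ignored (set empty)
final: {}; accept 1 not in set

Answer: REJECT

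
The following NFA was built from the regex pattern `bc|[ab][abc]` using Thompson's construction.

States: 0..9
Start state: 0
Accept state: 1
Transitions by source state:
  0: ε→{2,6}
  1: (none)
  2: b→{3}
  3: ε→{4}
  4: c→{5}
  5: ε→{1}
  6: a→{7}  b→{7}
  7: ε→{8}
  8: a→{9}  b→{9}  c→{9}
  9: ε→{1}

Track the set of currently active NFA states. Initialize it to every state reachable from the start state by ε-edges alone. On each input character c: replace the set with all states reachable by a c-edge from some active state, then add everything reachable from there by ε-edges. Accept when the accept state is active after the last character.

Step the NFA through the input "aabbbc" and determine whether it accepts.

start: ε-closure({0}) = {0,2,6}
'a' @ 1: {7,8}
'a' @ 2: {1,9}  (accept∈set)
'b' @ 3: {}  — dead — no transitions
rest 'bbc' ignored (set empty)
after full input: {}  (accept=1 not in)

Answer: REJECT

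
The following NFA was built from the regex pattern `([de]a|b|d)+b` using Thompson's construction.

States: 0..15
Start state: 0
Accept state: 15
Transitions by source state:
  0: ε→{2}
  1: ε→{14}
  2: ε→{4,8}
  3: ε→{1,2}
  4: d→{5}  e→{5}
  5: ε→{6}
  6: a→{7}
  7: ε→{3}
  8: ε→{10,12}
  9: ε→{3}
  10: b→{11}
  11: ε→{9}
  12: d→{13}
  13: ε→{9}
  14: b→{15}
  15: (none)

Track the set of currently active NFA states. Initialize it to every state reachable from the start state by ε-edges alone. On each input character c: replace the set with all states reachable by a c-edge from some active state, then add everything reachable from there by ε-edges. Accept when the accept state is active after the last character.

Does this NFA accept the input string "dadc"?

Answer: REJECT

Derivation:
S₀ = ε-closure({0}) = {0,2,4,8,10,12}
'd' @ 1: {1,2,3,4,5,6,8,9,10,12,13,14}
'a' @ 2: {1,2,3,4,7,8,10,12,14}
'd' @ 3: {1,2,3,4,5,6,8,9,10,12,13,14}
'c' @ 4: {}  — no active states
after full input: {}  (accept=15 not in)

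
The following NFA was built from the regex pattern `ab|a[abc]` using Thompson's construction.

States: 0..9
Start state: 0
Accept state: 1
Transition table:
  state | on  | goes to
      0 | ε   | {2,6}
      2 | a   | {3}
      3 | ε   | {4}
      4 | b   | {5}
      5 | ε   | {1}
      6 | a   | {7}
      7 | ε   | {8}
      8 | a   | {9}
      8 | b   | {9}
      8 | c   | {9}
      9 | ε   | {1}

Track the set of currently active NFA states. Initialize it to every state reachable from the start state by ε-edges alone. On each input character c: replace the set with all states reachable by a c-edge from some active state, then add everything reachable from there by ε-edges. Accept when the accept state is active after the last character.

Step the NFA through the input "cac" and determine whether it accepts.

initial (ε-close {0}): {0,2,6}
'c' @ 1: {}  — dead — no transitions
rest 'ac' ignored (set empty)
end set {} — state 1 not in

Answer: REJECT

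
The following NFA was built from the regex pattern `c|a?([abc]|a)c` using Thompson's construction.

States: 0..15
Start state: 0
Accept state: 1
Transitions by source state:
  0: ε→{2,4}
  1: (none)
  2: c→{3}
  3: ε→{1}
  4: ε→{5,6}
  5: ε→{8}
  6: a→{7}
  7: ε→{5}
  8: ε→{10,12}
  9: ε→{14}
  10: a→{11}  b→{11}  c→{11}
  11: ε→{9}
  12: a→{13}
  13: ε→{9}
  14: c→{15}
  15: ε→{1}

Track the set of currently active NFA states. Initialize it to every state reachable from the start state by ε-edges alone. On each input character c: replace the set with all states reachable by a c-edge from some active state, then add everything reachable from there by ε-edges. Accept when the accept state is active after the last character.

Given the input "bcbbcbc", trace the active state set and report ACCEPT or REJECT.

start: ε-closure({0}) = {0,2,4,5,6,8,10,12}
'b' @ 1: {9,11,14}
'c' @ 2: {1,15}  (accept∈set)
'b' @ 3: {}  — no active states
rest 'bcbc' ignored (set empty)
end set {} — state 1 not in

Answer: REJECT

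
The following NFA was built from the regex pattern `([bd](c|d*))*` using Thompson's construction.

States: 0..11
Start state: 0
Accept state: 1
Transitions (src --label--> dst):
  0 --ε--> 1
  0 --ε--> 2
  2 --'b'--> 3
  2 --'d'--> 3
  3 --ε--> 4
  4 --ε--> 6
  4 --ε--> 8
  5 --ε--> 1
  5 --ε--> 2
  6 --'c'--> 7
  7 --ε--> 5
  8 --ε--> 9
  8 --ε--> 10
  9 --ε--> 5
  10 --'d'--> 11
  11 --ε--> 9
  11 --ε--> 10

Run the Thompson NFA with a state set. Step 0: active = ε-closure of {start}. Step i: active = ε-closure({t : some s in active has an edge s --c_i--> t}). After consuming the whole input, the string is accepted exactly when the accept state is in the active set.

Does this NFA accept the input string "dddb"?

S₀ = ε-closure({0}) = {0,1,2}
'd' @ 1: {1,2,3,4,5,6,8,9,10}  [accepting]
'd' @ 2: {1,2,3,4,5,6,8,9,10,11}  [accepting]
'd' @ 3: {1,2,3,4,5,6,8,9,10,11}  [accepting]
'b' @ 4: {1,2,3,4,5,6,8,9,10}  [accepting]
end set {1,2,3,4,5,6,8,9,10} — state 1 in

Answer: ACCEPT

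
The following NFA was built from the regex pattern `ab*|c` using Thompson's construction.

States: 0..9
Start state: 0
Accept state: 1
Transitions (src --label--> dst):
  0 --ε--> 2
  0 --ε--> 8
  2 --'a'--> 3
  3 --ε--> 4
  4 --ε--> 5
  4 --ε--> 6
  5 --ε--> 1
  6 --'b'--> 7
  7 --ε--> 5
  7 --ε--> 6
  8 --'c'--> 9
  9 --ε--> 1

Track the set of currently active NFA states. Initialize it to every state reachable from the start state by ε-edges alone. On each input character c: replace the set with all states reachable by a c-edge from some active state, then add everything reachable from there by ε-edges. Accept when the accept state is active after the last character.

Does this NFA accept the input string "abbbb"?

S₀ = ε-closure({0}) = {0,2,8}
'a' @ 1: {1,3,4,5,6}  (accept∈set)
'b' @ 2: {1,5,6,7}  (accept∈set)
'b' @ 3: {1,5,6,7}  (accept∈set)
'b' @ 4: {1,5,6,7}  (accept∈set)
'b' @ 5: {1,5,6,7}  (accept∈set)
after full input: {1,5,6,7}  (accept=1 in)

Answer: ACCEPT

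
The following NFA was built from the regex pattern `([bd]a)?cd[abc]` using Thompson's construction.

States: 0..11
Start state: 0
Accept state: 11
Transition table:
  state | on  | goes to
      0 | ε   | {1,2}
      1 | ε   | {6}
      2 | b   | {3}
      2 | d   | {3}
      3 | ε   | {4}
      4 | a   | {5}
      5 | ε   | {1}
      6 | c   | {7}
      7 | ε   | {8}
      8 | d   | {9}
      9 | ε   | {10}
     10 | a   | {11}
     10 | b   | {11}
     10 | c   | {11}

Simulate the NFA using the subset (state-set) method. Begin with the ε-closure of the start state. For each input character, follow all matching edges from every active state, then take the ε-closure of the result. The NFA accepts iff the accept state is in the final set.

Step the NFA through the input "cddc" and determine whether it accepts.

Answer: REJECT

Derivation:
initial (ε-close {0}): {0,1,2,6}
'c' @ 1: {7,8}
'd' @ 2: {9,10}
'd' @ 3: {}  — state set empty
rest 'c' ignored (set empty)
end set {} — state 11 not in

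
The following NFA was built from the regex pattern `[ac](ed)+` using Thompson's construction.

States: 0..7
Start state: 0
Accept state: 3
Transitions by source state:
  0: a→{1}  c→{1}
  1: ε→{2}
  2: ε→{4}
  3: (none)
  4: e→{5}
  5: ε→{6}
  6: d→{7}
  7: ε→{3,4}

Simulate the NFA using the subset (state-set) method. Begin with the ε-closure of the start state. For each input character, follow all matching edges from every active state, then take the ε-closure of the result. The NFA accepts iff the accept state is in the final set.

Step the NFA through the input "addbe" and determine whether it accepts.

Answer: REJECT

Derivation:
initial (ε-close {0}): {0}
'a' @ 1: {1,2,4}
'd' @ 2: {}  — no active states
rest 'dbe' ignored (set empty)
end set {} — state 3 not in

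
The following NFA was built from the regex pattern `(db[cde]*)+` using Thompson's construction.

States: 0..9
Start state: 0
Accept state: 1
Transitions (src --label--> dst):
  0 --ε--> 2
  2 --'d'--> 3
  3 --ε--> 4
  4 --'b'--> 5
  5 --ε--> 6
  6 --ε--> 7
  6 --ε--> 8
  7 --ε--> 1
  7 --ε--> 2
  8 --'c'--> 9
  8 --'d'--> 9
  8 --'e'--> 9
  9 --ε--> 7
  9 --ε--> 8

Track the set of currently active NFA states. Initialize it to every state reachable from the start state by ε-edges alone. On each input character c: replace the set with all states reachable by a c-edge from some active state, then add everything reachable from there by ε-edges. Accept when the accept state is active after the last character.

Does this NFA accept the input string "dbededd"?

initial (ε-close {0}): {0,2}
'd' @ 1: {3,4}
'b' @ 2: {1,2,5,6,7,8}  (accept∈set)
'e' @ 3: {1,2,7,8,9}  (accept∈set)
'd' @ 4: {1,2,3,4,7,8,9}  (accept∈set)
'e' @ 5: {1,2,7,8,9}  (accept∈set)
'd' @ 6: {1,2,3,4,7,8,9}  (accept∈set)
'd' @ 7: {1,2,3,4,7,8,9}  (accept∈set)
final: {1,2,3,4,7,8,9}; accept 1 in set

Answer: ACCEPT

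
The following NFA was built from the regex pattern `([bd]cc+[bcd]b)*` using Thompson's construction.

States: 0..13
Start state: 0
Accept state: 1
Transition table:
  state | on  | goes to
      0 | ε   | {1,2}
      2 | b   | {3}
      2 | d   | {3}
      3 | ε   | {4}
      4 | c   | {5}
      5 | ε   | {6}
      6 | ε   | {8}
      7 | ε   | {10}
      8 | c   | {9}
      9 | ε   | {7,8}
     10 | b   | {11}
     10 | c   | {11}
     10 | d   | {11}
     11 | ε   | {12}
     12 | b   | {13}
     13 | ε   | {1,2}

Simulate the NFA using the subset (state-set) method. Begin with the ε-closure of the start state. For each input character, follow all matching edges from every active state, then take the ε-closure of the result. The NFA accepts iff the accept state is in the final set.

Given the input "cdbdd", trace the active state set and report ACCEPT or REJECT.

Answer: REJECT

Trace:
S₀ = ε-closure({0}) = {0,1,2}
'c' @ 1: {}  — state set empty
rest 'dbdd' ignored (set empty)
after full input: {}  (accept=1 not in)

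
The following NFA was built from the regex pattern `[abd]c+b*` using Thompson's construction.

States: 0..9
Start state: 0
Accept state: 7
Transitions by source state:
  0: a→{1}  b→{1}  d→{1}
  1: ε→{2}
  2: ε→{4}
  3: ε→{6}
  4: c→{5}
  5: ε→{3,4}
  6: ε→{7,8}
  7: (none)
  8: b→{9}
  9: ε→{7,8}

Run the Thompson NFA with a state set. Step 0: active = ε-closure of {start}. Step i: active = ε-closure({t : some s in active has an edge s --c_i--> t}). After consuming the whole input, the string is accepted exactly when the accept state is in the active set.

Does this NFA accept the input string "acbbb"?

Answer: ACCEPT

Trace:
start: ε-closure({0}) = {0}
'a' @ 1: {1,2,4}
'c' @ 2: {3,4,5,6,7,8}  [accepting]
'b' @ 3: {7,8,9}  [accepting]
'b' @ 4: {7,8,9}  [accepting]
'b' @ 5: {7,8,9}  [accepting]
end set {7,8,9} — state 7 in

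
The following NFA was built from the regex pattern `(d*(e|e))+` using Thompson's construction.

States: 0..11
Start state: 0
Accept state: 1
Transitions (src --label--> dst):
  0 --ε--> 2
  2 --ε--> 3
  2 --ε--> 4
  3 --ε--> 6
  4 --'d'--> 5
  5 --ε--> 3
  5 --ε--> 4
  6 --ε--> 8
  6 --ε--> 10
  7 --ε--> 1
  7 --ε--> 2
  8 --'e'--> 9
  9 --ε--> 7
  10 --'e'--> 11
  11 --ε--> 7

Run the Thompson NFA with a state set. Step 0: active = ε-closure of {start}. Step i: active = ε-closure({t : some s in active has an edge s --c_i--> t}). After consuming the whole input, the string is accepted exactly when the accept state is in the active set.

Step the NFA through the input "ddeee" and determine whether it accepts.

Answer: ACCEPT

Derivation:
S₀ = ε-closure({0}) = {0,2,3,4,6,8,10}
'd' @ 1: {3,4,5,6,8,10}
'd' @ 2: {3,4,5,6,8,10}
'e' @ 3: {1,2,3,4,6,7,8,9,10,11}  [accepting]
'e' @ 4: {1,2,3,4,6,7,8,9,10,11}  [accepting]
'e' @ 5: {1,2,3,4,6,7,8,9,10,11}  [accepting]
after full input: {1,2,3,4,6,7,8,9,10,11}  (accept=1 in)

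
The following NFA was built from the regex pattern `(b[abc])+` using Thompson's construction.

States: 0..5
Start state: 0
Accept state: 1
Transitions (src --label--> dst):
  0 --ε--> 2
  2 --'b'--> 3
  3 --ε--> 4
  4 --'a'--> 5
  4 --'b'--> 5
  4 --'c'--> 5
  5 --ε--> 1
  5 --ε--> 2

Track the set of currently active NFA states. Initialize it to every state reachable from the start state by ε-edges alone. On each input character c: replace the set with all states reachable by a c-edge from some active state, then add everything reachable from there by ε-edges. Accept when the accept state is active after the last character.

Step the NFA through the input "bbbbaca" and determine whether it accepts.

initial (ε-close {0}): {0,2}
'b' @ 1: {3,4}
'b' @ 2: {1,2,5}  (accept∈set)
'b' @ 3: {3,4}
'b' @ 4: {1,2,5}  (accept∈set)
'a' @ 5: {}  — no active states
rest 'ca' ignored (set empty)
end set {} — state 1 not in

Answer: REJECT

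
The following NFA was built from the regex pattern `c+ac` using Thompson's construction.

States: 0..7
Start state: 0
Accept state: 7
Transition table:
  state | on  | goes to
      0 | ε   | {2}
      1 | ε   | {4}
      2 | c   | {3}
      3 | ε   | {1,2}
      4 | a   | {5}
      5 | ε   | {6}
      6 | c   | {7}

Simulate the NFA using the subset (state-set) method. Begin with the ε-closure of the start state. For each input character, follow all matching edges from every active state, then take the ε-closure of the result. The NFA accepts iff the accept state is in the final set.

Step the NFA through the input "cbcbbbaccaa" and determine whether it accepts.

start: ε-closure({0}) = {0,2}
'c' @ 1: {1,2,3,4}
'b' @ 2: {}  — state set empty
rest 'cbbbaccaa' ignored (set empty)
final: {}; accept 7 not in set

Answer: REJECT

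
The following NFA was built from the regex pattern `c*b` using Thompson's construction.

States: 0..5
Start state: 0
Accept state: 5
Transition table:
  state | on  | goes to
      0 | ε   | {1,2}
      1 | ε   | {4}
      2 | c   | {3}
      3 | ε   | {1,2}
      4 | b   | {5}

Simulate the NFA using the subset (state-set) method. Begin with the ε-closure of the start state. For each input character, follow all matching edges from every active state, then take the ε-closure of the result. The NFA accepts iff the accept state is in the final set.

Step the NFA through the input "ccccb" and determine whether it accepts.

initial (ε-close {0}): {0,1,2,4}
'c' @ 1: {1,2,3,4}
'c' @ 2: {1,2,3,4}
'c' @ 3: {1,2,3,4}
'c' @ 4: {1,2,3,4}
'b' @ 5: {5}  ✓accept
after full input: {5}  (accept=5 in)

Answer: ACCEPT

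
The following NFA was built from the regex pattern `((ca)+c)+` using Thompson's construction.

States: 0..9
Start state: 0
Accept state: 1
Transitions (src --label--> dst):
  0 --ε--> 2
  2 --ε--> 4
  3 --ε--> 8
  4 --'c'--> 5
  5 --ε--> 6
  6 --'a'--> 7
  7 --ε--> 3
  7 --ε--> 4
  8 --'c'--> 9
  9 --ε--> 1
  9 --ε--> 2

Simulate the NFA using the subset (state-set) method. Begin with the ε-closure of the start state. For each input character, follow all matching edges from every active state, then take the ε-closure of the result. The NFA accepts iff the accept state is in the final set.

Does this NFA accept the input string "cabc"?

start: ε-closure({0}) = {0,2,4}
'c' @ 1: {5,6}
'a' @ 2: {3,4,7,8}
'b' @ 3: {}  — state set empty
rest 'c' ignored (set empty)
end set {} — state 1 not in

Answer: REJECT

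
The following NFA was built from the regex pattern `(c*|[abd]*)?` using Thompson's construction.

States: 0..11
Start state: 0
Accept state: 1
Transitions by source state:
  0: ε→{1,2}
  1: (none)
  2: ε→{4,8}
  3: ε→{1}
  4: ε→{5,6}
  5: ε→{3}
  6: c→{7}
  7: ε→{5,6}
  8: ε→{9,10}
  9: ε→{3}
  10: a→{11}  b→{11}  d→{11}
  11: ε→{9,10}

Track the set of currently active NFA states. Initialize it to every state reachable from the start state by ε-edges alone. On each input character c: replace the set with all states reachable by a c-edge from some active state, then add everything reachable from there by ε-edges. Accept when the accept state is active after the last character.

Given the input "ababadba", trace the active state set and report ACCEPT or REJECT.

initial (ε-close {0}): {0,1,2,3,4,5,6,8,9,10}
'a' @ 1: {1,3,9,10,11}  [accepting]
'b' @ 2: {1,3,9,10,11}  [accepting]
'a' @ 3: {1,3,9,10,11}  [accepting]
'b' @ 4: {1,3,9,10,11}  [accepting]
'a' @ 5: {1,3,9,10,11}  [accepting]
'd' @ 6: {1,3,9,10,11}  [accepting]
'b' @ 7: {1,3,9,10,11}  [accepting]
'a' @ 8: {1,3,9,10,11}  [accepting]
final: {1,3,9,10,11}; accept 1 in set

Answer: ACCEPT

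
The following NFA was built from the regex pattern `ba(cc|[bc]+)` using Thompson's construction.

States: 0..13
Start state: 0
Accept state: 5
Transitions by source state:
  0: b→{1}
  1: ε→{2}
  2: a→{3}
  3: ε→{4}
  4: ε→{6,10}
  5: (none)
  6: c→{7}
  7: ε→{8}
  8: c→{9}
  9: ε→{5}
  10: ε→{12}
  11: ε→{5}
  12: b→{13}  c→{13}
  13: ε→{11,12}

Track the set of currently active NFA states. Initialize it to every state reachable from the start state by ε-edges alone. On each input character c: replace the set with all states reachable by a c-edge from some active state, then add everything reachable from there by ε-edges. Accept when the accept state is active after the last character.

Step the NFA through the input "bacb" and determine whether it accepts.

initial (ε-close {0}): {0}
'b' @ 1: {1,2}
'a' @ 2: {3,4,6,10,12}
'c' @ 3: {5,7,8,11,12,13}  ✓accept
'b' @ 4: {5,11,12,13}  ✓accept
end set {5,11,12,13} — state 5 in

Answer: ACCEPT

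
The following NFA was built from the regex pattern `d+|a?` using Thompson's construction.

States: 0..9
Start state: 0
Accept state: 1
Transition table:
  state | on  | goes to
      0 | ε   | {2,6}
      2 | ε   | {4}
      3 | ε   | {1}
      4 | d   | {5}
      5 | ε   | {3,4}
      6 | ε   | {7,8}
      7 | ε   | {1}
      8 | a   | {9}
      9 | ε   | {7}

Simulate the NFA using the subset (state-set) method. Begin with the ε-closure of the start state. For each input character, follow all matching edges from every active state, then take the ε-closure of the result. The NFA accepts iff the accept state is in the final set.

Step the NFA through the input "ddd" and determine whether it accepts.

Answer: ACCEPT

Derivation:
initial (ε-close {0}): {0,1,2,4,6,7,8}
'd' @ 1: {1,3,4,5}  ✓accept
'd' @ 2: {1,3,4,5}  ✓accept
'd' @ 3: {1,3,4,5}  ✓accept
after full input: {1,3,4,5}  (accept=1 in)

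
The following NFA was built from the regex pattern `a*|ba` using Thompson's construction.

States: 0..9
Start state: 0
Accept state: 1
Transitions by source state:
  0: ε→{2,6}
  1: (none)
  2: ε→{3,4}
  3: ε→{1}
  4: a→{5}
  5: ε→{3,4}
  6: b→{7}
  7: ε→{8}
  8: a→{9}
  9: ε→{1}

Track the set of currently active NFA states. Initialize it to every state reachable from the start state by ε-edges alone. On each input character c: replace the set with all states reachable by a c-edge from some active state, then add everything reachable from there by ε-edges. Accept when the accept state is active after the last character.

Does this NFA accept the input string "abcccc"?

start: ε-closure({0}) = {0,1,2,3,4,6}
'a' @ 1: {1,3,4,5}  ✓accept
'b' @ 2: {}  — state set empty
rest 'cccc' ignored (set empty)
after full input: {}  (accept=1 not in)

Answer: REJECT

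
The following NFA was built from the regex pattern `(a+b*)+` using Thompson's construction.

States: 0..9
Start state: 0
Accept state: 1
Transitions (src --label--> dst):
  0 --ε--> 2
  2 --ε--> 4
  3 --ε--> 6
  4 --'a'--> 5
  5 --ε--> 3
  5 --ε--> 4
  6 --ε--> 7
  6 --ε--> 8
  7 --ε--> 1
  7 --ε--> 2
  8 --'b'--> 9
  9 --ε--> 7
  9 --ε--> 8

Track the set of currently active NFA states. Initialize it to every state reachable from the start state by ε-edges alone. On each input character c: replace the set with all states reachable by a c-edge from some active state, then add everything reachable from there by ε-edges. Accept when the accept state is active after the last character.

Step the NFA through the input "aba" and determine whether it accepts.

Answer: ACCEPT

Steps:
start: ε-closure({0}) = {0,2,4}
'a' @ 1: {1,2,3,4,5,6,7,8}  ✓accept
'b' @ 2: {1,2,4,7,8,9}  ✓accept
'a' @ 3: {1,2,3,4,5,6,7,8}  ✓accept
final: {1,2,3,4,5,6,7,8}; accept 1 in set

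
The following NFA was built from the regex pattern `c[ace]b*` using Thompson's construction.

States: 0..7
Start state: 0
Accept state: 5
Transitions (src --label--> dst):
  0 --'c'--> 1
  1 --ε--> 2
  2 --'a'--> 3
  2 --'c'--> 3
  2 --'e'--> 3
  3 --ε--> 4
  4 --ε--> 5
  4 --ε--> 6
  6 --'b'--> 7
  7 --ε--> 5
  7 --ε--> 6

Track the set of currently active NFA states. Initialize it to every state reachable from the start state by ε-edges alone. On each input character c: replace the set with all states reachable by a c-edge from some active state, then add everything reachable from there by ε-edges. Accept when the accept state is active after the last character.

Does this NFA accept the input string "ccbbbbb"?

initial (ε-close {0}): {0}
'c' @ 1: {1,2}
'c' @ 2: {3,4,5,6}  ✓accept
'b' @ 3: {5,6,7}  ✓accept
'b' @ 4: {5,6,7}  ✓accept
'b' @ 5: {5,6,7}  ✓accept
'b' @ 6: {5,6,7}  ✓accept
'b' @ 7: {5,6,7}  ✓accept
after full input: {5,6,7}  (accept=5 in)

Answer: ACCEPT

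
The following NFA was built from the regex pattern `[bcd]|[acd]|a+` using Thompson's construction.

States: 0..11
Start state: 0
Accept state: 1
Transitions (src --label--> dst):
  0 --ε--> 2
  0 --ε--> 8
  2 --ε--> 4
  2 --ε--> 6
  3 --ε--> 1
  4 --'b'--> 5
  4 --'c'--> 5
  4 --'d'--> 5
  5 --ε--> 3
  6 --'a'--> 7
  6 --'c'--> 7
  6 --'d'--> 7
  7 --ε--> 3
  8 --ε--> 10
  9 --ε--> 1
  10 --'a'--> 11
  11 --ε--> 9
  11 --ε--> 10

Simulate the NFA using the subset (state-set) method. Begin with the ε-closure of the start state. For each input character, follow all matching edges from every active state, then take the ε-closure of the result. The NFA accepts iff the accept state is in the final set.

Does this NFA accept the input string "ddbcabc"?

Answer: REJECT

Steps:
start: ε-closure({0}) = {0,2,4,6,8,10}
'd' @ 1: {1,3,5,7}  [accepting]
'd' @ 2: {}  — dead — no transitions
rest 'bcabc' ignored (set empty)
final: {}; accept 1 not in set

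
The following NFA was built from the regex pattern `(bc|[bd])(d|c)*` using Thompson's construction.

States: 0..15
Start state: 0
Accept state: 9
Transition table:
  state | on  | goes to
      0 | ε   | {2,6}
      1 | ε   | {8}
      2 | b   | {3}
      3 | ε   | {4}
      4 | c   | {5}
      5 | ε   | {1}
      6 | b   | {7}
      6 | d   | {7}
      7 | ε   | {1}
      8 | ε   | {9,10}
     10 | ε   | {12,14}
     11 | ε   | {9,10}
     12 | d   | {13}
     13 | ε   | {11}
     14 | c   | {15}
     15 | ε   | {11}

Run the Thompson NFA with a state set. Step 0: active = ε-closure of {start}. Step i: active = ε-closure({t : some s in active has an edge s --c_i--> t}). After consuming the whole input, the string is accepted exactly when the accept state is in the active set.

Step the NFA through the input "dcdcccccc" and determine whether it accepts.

S₀ = ε-closure({0}) = {0,2,6}
'd' @ 1: {1,7,8,9,10,12,14}  [accepting]
'c' @ 2: {9,10,11,12,14,15}  [accepting]
'd' @ 3: {9,10,11,12,13,14}  [accepting]
'c' @ 4: {9,10,11,12,14,15}  [accepting]
'c' @ 5: {9,10,11,12,14,15}  [accepting]
'c' @ 6: {9,10,11,12,14,15}  [accepting]
'c' @ 7: {9,10,11,12,14,15}  [accepting]
'c' @ 8: {9,10,11,12,14,15}  [accepting]
'c' @ 9: {9,10,11,12,14,15}  [accepting]
final: {9,10,11,12,14,15}; accept 9 in set

Answer: ACCEPT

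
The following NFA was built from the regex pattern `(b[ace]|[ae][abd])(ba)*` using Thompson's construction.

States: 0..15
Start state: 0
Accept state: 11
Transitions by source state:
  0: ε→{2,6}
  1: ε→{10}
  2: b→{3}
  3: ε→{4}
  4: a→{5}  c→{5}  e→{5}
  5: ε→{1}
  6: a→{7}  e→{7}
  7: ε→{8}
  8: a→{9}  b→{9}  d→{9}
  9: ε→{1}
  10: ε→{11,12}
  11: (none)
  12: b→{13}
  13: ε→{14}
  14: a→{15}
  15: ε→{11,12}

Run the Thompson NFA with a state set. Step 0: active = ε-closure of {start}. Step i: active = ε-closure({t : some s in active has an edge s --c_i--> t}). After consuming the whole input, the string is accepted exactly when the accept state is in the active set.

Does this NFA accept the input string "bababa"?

Answer: ACCEPT

Derivation:
initial (ε-close {0}): {0,2,6}
'b' @ 1: {3,4}
'a' @ 2: {1,5,10,11,12}  ✓accept
'b' @ 3: {13,14}
'a' @ 4: {11,12,15}  ✓accept
'b' @ 5: {13,14}
'a' @ 6: {11,12,15}  ✓accept
final: {11,12,15}; accept 11 in set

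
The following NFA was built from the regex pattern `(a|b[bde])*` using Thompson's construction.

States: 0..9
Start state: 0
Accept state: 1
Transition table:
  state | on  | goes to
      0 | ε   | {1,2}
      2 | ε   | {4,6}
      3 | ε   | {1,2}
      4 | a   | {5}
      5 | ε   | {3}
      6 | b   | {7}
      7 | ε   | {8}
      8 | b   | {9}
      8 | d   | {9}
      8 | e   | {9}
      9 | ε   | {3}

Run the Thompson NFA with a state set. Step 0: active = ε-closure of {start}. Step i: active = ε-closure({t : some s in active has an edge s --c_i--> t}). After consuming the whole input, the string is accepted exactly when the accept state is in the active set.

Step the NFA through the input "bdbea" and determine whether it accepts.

Answer: ACCEPT

Trace:
initial (ε-close {0}): {0,1,2,4,6}
'b' @ 1: {7,8}
'd' @ 2: {1,2,3,4,6,9}  ✓accept
'b' @ 3: {7,8}
'e' @ 4: {1,2,3,4,6,9}  ✓accept
'a' @ 5: {1,2,3,4,5,6}  ✓accept
after full input: {1,2,3,4,5,6}  (accept=1 in)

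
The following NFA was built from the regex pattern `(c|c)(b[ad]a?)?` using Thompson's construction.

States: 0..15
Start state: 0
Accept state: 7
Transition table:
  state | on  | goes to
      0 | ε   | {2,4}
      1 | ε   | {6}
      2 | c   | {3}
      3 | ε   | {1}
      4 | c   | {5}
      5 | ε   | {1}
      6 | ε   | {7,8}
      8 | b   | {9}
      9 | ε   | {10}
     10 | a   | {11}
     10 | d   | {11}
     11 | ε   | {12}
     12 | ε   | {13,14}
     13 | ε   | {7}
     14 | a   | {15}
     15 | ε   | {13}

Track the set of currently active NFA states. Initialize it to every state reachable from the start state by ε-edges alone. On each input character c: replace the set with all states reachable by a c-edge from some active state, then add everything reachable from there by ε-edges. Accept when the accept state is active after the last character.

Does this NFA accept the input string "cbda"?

initial (ε-close {0}): {0,2,4}
'c' @ 1: {1,3,5,6,7,8}  [accepting]
'b' @ 2: {9,10}
'd' @ 3: {7,11,12,13,14}  [accepting]
'a' @ 4: {7,13,15}  [accepting]
final: {7,13,15}; accept 7 in set

Answer: ACCEPT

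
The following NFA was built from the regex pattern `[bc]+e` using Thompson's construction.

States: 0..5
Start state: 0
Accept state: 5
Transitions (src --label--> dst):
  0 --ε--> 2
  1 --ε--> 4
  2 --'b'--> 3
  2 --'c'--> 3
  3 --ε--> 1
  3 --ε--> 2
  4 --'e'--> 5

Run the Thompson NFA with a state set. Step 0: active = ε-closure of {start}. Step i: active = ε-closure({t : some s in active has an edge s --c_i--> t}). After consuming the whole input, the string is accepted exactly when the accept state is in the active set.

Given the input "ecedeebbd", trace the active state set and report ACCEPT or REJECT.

Answer: REJECT

Trace:
start: ε-closure({0}) = {0,2}
'e' @ 1: {}  — dead — no transitions
rest 'cedeebbd' ignored (set empty)
after full input: {}  (accept=5 not in)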